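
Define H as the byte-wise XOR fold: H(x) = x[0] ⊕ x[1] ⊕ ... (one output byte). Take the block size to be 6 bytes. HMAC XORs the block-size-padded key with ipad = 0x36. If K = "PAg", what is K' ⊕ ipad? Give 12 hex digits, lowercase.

Key "PAg" = 50 41 67 is 3 bytes ≤ B = 6; zero-pad to 6 bytes: K' = 50 41 67 00 00 00.
XOR each byte with 0x36: 50⊕36=66, 41⊕36=77, 67⊕36=51, 00⊕36=36, 00⊕36=36, 00⊕36=36.

667751363636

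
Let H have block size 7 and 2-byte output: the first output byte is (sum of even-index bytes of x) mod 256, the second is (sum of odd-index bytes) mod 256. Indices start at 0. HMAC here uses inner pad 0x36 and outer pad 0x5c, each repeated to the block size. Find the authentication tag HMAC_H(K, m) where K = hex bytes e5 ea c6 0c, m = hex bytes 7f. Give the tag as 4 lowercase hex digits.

Key hex bytes e5 ea c6 0c is 4 bytes ≤ B = 7; zero-pad to 7 bytes: K' = e5 ea c6 0c 00 00 00.
K' ⊕ ipad = d3 dc f0 3a 36 36 36.  K' ⊕ opad = b9 b6 9a 50 5c 5c 5c.
Inner input = (K'⊕ipad) ∥ m = d3 dc f0 3a 36 36 36 ∥ 7f.
Inner hash: even-index sum = 559 mod 256 = 47; odd-index sum = 459 mod 256 = 203 → 2f cb.
Outer input = (K'⊕opad) ∥ inner = b9 b6 9a 50 5c 5c 5c ∥ 2f cb.
Outer hash (tag): even-index sum = 726 mod 256 = 214; odd-index sum = 401 mod 256 = 145 → d6 91.

d691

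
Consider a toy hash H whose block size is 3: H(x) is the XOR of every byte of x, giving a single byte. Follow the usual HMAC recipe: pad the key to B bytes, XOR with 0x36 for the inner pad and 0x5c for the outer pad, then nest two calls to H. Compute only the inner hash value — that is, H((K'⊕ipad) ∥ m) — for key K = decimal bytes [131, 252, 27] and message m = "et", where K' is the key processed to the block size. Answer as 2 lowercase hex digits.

Key decimal bytes [131, 252, 27] = 83 fc 1b is exactly B = 3 bytes: K' = 83 fc 1b.
K' ⊕ ipad = b5 ca 2d.
Inner input = b5 ca 2d ∥ 65 74.
Inner hash: XOR b5⊕ca⊕2d⊕65⊕74 = 43.

43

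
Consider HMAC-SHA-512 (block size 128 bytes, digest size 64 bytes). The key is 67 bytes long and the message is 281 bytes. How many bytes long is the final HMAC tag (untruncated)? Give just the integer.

The tag is one SHA-512 digest: 64 bytes.

64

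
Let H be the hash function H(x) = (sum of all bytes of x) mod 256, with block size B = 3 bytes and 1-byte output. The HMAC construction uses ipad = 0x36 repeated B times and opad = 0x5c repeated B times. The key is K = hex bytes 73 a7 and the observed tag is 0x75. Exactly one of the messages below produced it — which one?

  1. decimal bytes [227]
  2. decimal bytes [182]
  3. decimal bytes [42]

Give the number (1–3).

Key hex bytes 73 a7 is 2 bytes ≤ B = 3; zero-pad to 3 bytes: K' = 73 a7 00.
K' ⊕ ipad = 45 91 36; K' ⊕ opad = 2f fb 5c.
m1: inner = H(45 91 36 e3) = ef; tag = H(2f fb 5c ef) = 75 ← matches
m2: inner = H(45 91 36 b6) = c2; tag = H(2f fb 5c c2) = 48
m3: inner = H(45 91 36 2a) = 36; tag = H(2f fb 5c 36) = bc

1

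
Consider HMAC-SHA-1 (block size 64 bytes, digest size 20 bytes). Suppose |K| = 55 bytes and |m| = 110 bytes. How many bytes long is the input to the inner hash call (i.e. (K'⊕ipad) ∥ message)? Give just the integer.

Key is 55 ≤ 64 bytes, zero-padded: |K'| = 64.
Inner input = (K'⊕ipad) ∥ m → 64 + 110 = 174 bytes.

174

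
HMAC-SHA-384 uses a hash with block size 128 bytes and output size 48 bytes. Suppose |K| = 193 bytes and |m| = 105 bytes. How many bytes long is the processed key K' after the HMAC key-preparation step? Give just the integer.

128

Key is 193 > 128 bytes, so it is hashed to 48 bytes then zero-padded to 128: |K'| = 128.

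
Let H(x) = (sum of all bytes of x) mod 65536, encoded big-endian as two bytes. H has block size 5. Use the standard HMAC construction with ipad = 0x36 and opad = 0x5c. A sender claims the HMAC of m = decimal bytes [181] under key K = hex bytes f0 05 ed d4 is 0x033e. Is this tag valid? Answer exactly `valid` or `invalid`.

valid

Key hex bytes f0 05 ed d4 is 4 bytes ≤ B = 5; zero-pad to 5 bytes: K' = f0 05 ed d4 00.
K' ⊕ ipad = c6 33 db e2 36; K' ⊕ opad = ac 59 b1 88 5c.
Inner hash: sum = 198+51+219+226+54+181 = 929 → 03 a1.
Outer hash (recomputed tag): sum = 172+89+177+136+92+3+161 = 830 → 03 3e.
Recomputed tag = 033e; claimed = 033e → match.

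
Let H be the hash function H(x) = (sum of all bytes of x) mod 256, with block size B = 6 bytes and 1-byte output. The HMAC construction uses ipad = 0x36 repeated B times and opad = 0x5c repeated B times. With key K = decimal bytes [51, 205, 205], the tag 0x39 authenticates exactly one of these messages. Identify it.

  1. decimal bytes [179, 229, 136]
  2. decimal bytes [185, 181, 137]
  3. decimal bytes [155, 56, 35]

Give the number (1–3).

2

Key decimal bytes [51, 205, 205] = 33 cd cd is 3 bytes ≤ B = 6; zero-pad to 6 bytes: K' = 33 cd cd 00 00 00.
K' ⊕ ipad = 05 fb fb 36 36 36; K' ⊕ opad = 6f 91 91 5c 5c 5c.
m1: inner = H(05 fb fb 36 36 36 b3 e5 88) = bd; tag = H(6f 91 91 5c 5c 5c bd) = 62
m2: inner = H(05 fb fb 36 36 36 b9 b5 89) = 94; tag = H(6f 91 91 5c 5c 5c 94) = 39 ← matches
m3: inner = H(05 fb fb 36 36 36 9b 38 23) = 93; tag = H(6f 91 91 5c 5c 5c 93) = 38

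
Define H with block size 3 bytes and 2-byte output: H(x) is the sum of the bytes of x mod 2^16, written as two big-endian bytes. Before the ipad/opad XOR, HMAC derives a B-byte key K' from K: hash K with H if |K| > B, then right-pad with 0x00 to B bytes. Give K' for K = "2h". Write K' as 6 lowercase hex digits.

Key "2h" = 32 68 is 2 bytes ≤ B = 3; zero-pad to 3 bytes: K' = 32 68 00.

326800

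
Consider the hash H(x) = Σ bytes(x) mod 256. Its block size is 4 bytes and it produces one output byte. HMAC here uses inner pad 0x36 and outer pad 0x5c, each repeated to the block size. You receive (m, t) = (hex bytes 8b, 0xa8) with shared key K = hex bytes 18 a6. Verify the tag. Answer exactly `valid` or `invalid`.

Key hex bytes 18 a6 is 2 bytes ≤ B = 4; zero-pad to 4 bytes: K' = 18 a6 00 00.
K' ⊕ ipad = 2e 90 36 36; K' ⊕ opad = 44 fa 5c 5c.
Inner hash: sum = 46+144+54+54+139 = 437; mod 256 = 181 → b5.
Outer hash (recomputed tag): sum = 68+250+92+92+181 = 683; mod 256 = 171 → ab.
Recomputed tag = ab; claimed = a8 → mismatch.

invalid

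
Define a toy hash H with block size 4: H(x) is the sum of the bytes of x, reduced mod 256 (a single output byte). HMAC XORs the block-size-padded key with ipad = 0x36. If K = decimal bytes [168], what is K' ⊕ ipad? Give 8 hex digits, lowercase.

9e363636

Key decimal bytes [168] = a8 is 1 byte ≤ B = 4; zero-pad to 4 bytes: K' = a8 00 00 00.
XOR each byte with 0x36: a8⊕36=9e, 00⊕36=36, 00⊕36=36, 00⊕36=36.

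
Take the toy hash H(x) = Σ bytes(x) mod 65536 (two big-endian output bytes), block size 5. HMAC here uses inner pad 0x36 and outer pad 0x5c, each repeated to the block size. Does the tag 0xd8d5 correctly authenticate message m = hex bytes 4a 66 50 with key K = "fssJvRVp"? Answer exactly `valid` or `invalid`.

Key "fssJvRVp" = 66 73 73 4a 76 52 56 70 is 8 bytes > B = 5, so hash it first: H(key) = 03 24, then zero-pad to 5 bytes: K' = 03 24 00 00 00.
K' ⊕ ipad = 35 12 36 36 36; K' ⊕ opad = 5f 78 5c 5c 5c.
Inner hash: sum = 53+18+54+54+54+74+102+80 = 489 → 01 e9.
Outer hash (recomputed tag): sum = 95+120+92+92+92+1+233 = 725 → 02 d5.
Recomputed tag = 02d5; claimed = d8d5 → mismatch.

invalid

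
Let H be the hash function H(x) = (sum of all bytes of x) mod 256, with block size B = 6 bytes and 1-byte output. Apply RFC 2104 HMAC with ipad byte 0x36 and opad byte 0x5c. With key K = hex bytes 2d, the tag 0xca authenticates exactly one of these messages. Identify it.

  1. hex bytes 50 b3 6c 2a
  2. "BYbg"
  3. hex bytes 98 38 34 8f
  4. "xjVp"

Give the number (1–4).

2

Key hex bytes 2d is 1 byte ≤ B = 6; zero-pad to 6 bytes: K' = 2d 00 00 00 00 00.
K' ⊕ ipad = 1b 36 36 36 36 36; K' ⊕ opad = 71 5c 5c 5c 5c 5c.
m1: inner = H(1b 36 36 36 36 36 50 b3 6c 2a) = c2; tag = H(71 5c 5c 5c 5c 5c c2) = ff
m2: inner = H(1b 36 36 36 36 36 42 59 62 67) = 8d; tag = H(71 5c 5c 5c 5c 5c 8d) = ca ← matches
m3: inner = H(1b 36 36 36 36 36 98 38 34 8f) = bc; tag = H(71 5c 5c 5c 5c 5c bc) = f9
m4: inner = H(1b 36 36 36 36 36 78 6a 56 70) = d1; tag = H(71 5c 5c 5c 5c 5c d1) = 0e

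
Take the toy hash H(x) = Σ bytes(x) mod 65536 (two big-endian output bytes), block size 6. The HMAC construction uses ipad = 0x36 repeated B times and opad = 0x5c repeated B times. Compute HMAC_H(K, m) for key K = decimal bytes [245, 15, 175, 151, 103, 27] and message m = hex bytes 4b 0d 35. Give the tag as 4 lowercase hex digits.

0380

Key decimal bytes [245, 15, 175, 151, 103, 27] = f5 0f af 97 67 1b is exactly B = 6 bytes: K' = f5 0f af 97 67 1b.
K' ⊕ ipad = c3 39 99 a1 51 2d.  K' ⊕ opad = a9 53 f3 cb 3b 47.
Inner input = (K'⊕ipad) ∥ m = c3 39 99 a1 51 2d ∥ 4b 0d 35.
Inner hash: sum = 195+57+153+161+81+45+75+13+53 = 833 → 03 41.
Outer input = (K'⊕opad) ∥ inner = a9 53 f3 cb 3b 47 ∥ 03 41.
Outer hash (tag): sum = 169+83+243+203+59+71+3+65 = 896 → 03 80.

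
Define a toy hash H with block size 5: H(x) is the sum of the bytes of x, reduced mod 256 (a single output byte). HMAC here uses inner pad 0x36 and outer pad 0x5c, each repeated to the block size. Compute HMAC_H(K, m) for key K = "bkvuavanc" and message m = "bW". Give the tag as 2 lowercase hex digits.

Key "bkvuavanc" = 62 6b 76 75 61 76 61 6e 63 is 9 bytes > B = 5, so hash it first: H(key) = c1, then zero-pad to 5 bytes: K' = c1 00 00 00 00.
K' ⊕ ipad = f7 36 36 36 36.  K' ⊕ opad = 9d 5c 5c 5c 5c.
Inner input = (K'⊕ipad) ∥ m = f7 36 36 36 36 ∥ 62 57.
Inner hash: sum = 247+54+54+54+54+98+87 = 648; mod 256 = 136 → 88.
Outer input = (K'⊕opad) ∥ inner = 9d 5c 5c 5c 5c ∥ 88.
Outer hash (tag): sum = 157+92+92+92+92+136 = 661; mod 256 = 149 → 95.

95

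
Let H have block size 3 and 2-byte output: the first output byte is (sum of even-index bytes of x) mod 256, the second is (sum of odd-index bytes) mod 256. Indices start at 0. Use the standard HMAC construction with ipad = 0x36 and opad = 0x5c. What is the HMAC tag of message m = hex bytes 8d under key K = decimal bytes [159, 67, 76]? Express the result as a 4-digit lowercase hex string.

d542

Key decimal bytes [159, 67, 76] = 9f 43 4c is exactly B = 3 bytes: K' = 9f 43 4c.
K' ⊕ ipad = a9 75 7a.  K' ⊕ opad = c3 1f 10.
Inner input = (K'⊕ipad) ∥ m = a9 75 7a ∥ 8d.
Inner hash: even-index sum = 291 mod 256 = 35; odd-index sum = 258 mod 256 = 2 → 23 02.
Outer input = (K'⊕opad) ∥ inner = c3 1f 10 ∥ 23 02.
Outer hash (tag): even-index sum = 213 mod 256 = 213; odd-index sum = 66 mod 256 = 66 → d5 42.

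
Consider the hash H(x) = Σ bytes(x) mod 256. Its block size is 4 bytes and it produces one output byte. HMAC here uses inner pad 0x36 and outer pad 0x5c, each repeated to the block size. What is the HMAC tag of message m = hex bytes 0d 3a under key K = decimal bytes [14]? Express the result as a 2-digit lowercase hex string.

87

Key decimal bytes [14] = 0e is 1 byte ≤ B = 4; zero-pad to 4 bytes: K' = 0e 00 00 00.
K' ⊕ ipad = 38 36 36 36.  K' ⊕ opad = 52 5c 5c 5c.
Inner input = (K'⊕ipad) ∥ m = 38 36 36 36 ∥ 0d 3a.
Inner hash: sum = 56+54+54+54+13+58 = 289; mod 256 = 33 → 21.
Outer input = (K'⊕opad) ∥ inner = 52 5c 5c 5c ∥ 21.
Outer hash (tag): sum = 82+92+92+92+33 = 391; mod 256 = 135 → 87.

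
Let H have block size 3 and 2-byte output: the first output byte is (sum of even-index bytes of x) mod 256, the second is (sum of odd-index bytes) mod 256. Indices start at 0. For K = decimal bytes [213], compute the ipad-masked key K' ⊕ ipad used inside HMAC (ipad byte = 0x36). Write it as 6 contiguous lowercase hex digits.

e33636

Key decimal bytes [213] = d5 is 1 byte ≤ B = 3; zero-pad to 3 bytes: K' = d5 00 00.
XOR each byte with 0x36: d5⊕36=e3, 00⊕36=36, 00⊕36=36.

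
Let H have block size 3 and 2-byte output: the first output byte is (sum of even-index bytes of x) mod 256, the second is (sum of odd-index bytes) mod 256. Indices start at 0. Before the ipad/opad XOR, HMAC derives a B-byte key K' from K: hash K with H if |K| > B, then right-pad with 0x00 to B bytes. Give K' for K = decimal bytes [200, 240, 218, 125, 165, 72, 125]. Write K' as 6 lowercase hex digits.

|K| = 7 > B = 3, so first hash the key.
H(K): even-index sum = 708 mod 256 = 196; odd-index sum = 437 mod 256 = 181 → c4 b5.
Zero-pad H(K) = c4 b5 to 3 bytes: K' = c4 b5 00.

c4b500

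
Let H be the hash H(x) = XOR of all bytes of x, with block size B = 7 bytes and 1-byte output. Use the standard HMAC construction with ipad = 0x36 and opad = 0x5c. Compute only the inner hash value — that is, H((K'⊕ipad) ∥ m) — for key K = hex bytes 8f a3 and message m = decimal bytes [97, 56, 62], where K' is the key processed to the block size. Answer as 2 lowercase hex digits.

Key hex bytes 8f a3 is 2 bytes ≤ B = 7; zero-pad to 7 bytes: K' = 8f a3 00 00 00 00 00.
K' ⊕ ipad = b9 95 36 36 36 36 36.
Inner input = b9 95 36 36 36 36 36 ∥ 61 38 3e.
Inner hash: XOR b9⊕95⊕36⊕36⊕36⊕36⊕36⊕61⊕38⊕3e = 7d.

7d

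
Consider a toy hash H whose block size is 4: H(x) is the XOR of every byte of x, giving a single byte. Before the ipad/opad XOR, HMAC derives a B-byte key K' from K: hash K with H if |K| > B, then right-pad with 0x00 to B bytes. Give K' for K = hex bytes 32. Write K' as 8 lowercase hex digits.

32000000

Key hex bytes 32 is 1 byte ≤ B = 4; zero-pad to 4 bytes: K' = 32 00 00 00.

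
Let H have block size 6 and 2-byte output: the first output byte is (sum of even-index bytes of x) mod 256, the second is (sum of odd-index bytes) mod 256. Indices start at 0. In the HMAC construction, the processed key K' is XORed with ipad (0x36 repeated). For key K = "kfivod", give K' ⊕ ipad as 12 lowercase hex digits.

5d505f405952

Key "kfivod" = 6b 66 69 76 6f 64 is exactly B = 6 bytes: K' = 6b 66 69 76 6f 64.
XOR each byte with 0x36: 6b⊕36=5d, 66⊕36=50, 69⊕36=5f, 76⊕36=40, 6f⊕36=59, 64⊕36=52.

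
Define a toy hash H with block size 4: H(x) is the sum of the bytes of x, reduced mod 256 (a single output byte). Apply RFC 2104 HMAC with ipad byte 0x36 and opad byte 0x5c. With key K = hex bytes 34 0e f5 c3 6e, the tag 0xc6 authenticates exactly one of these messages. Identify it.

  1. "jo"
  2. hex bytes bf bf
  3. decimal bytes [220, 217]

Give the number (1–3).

Key hex bytes 34 0e f5 c3 6e is 5 bytes > B = 4, so hash it first: H(key) = 68, then zero-pad to 4 bytes: K' = 68 00 00 00.
K' ⊕ ipad = 5e 36 36 36; K' ⊕ opad = 34 5c 5c 5c.
m1: inner = H(5e 36 36 36 6a 6f) = d9; tag = H(34 5c 5c 5c d9) = 21
m2: inner = H(5e 36 36 36 bf bf) = 7e; tag = H(34 5c 5c 5c 7e) = c6 ← matches
m3: inner = H(5e 36 36 36 dc d9) = b5; tag = H(34 5c 5c 5c b5) = fd

2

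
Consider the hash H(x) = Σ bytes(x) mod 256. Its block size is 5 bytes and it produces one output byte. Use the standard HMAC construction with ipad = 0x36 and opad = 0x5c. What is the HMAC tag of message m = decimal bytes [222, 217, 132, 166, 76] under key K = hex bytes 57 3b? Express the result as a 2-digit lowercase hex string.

Key hex bytes 57 3b is 2 bytes ≤ B = 5; zero-pad to 5 bytes: K' = 57 3b 00 00 00.
K' ⊕ ipad = 61 0d 36 36 36.  K' ⊕ opad = 0b 67 5c 5c 5c.
Inner input = (K'⊕ipad) ∥ m = 61 0d 36 36 36 ∥ de d9 84 a6 4c.
Inner hash: sum = 97+13+54+54+54+222+217+132+166+76 = 1085; mod 256 = 61 → 3d.
Outer input = (K'⊕opad) ∥ inner = 0b 67 5c 5c 5c ∥ 3d.
Outer hash (tag): sum = 11+103+92+92+92+61 = 451; mod 256 = 195 → c3.

c3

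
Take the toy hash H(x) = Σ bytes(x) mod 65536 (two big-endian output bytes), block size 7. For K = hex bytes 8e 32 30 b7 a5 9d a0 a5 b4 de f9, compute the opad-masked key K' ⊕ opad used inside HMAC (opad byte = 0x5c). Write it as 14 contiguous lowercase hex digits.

Key hex bytes 8e 32 30 b7 a5 9d a0 a5 b4 de f9 is 11 bytes > B = 7, so hash it first: H(key) = 06 b9, then zero-pad to 7 bytes: K' = 06 b9 00 00 00 00 00.
XOR each byte with 0x5c: 06⊕5c=5a, b9⊕5c=e5, 00⊕5c=5c, 00⊕5c=5c, 00⊕5c=5c, 00⊕5c=5c, 00⊕5c=5c.

5ae55c5c5c5c5c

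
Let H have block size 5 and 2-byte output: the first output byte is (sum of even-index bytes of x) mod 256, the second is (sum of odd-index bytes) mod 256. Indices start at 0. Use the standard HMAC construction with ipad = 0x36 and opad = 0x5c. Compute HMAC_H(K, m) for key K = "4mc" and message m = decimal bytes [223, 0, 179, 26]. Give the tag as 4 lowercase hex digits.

Key "4mc" = 34 6d 63 is 3 bytes ≤ B = 5; zero-pad to 5 bytes: K' = 34 6d 63 00 00.
K' ⊕ ipad = 02 5b 55 36 36.  K' ⊕ opad = 68 31 3f 5c 5c.
Inner input = (K'⊕ipad) ∥ m = 02 5b 55 36 36 ∥ df 00 b3 1a.
Inner hash: even-index sum = 167 mod 256 = 167; odd-index sum = 547 mod 256 = 35 → a7 23.
Outer input = (K'⊕opad) ∥ inner = 68 31 3f 5c 5c ∥ a7 23.
Outer hash (tag): even-index sum = 294 mod 256 = 38; odd-index sum = 308 mod 256 = 52 → 26 34.

2634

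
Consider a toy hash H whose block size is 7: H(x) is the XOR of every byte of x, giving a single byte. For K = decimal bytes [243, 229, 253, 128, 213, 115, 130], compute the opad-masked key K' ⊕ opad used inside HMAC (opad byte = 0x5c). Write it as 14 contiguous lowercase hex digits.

Key decimal bytes [243, 229, 253, 128, 213, 115, 130] = f3 e5 fd 80 d5 73 82 is exactly B = 7 bytes: K' = f3 e5 fd 80 d5 73 82.
XOR each byte with 0x5c: f3⊕5c=af, e5⊕5c=b9, fd⊕5c=a1, 80⊕5c=dc, d5⊕5c=89, 73⊕5c=2f, 82⊕5c=de.

afb9a1dc892fde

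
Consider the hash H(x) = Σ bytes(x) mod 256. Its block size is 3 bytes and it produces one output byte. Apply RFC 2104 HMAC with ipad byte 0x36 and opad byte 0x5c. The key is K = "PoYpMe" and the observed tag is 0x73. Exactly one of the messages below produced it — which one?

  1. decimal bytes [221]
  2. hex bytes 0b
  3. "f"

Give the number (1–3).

1

Key "PoYpMe" = 50 6f 59 70 4d 65 is 6 bytes > B = 3, so hash it first: H(key) = 3a, then zero-pad to 3 bytes: K' = 3a 00 00.
K' ⊕ ipad = 0c 36 36; K' ⊕ opad = 66 5c 5c.
m1: inner = H(0c 36 36 dd) = 55; tag = H(66 5c 5c 55) = 73 ← matches
m2: inner = H(0c 36 36 0b) = 83; tag = H(66 5c 5c 83) = a1
m3: inner = H(0c 36 36 66) = de; tag = H(66 5c 5c de) = fc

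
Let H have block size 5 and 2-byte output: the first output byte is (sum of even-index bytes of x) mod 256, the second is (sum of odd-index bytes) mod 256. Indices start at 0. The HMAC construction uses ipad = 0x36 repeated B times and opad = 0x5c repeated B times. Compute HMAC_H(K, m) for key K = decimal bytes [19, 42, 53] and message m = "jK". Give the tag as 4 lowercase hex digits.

Key decimal bytes [19, 42, 53] = 13 2a 35 is 3 bytes ≤ B = 5; zero-pad to 5 bytes: K' = 13 2a 35 00 00.
K' ⊕ ipad = 25 1c 03 36 36.  K' ⊕ opad = 4f 76 69 5c 5c.
Inner input = (K'⊕ipad) ∥ m = 25 1c 03 36 36 ∥ 6a 4b.
Inner hash: even-index sum = 169 mod 256 = 169; odd-index sum = 188 mod 256 = 188 → a9 bc.
Outer input = (K'⊕opad) ∥ inner = 4f 76 69 5c 5c ∥ a9 bc.
Outer hash (tag): even-index sum = 464 mod 256 = 208; odd-index sum = 379 mod 256 = 123 → d0 7b.

d07b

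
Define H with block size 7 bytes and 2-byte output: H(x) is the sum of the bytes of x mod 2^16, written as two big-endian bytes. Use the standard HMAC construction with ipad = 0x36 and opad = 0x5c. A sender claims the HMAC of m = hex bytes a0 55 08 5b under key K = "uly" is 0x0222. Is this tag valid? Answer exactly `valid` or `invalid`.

invalid

Key "uly" = 75 6c 79 is 3 bytes ≤ B = 7; zero-pad to 7 bytes: K' = 75 6c 79 00 00 00 00.
K' ⊕ ipad = 43 5a 4f 36 36 36 36; K' ⊕ opad = 29 30 25 5c 5c 5c 5c.
Inner hash: sum = 67+90+79+54+54+54+54+160+85+8+91 = 796 → 03 1c.
Outer hash (recomputed tag): sum = 41+48+37+92+92+92+92+3+28 = 525 → 02 0d.
Recomputed tag = 020d; claimed = 0222 → mismatch.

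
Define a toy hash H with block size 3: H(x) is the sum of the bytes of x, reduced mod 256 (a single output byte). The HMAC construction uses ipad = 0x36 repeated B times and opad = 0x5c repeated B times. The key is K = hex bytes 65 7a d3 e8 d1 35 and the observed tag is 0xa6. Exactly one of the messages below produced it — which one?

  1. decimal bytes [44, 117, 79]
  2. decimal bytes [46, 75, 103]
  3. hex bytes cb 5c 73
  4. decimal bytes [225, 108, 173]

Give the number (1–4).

Key hex bytes 65 7a d3 e8 d1 35 is 6 bytes > B = 3, so hash it first: H(key) = a0, then zero-pad to 3 bytes: K' = a0 00 00.
K' ⊕ ipad = 96 36 36; K' ⊕ opad = fc 5c 5c.
m1: inner = H(96 36 36 2c 75 4f) = f2; tag = H(fc 5c 5c f2) = a6 ← matches
m2: inner = H(96 36 36 2e 4b 67) = e2; tag = H(fc 5c 5c e2) = 96
m3: inner = H(96 36 36 cb 5c 73) = 9c; tag = H(fc 5c 5c 9c) = 50
m4: inner = H(96 36 36 e1 6c ad) = fc; tag = H(fc 5c 5c fc) = b0

1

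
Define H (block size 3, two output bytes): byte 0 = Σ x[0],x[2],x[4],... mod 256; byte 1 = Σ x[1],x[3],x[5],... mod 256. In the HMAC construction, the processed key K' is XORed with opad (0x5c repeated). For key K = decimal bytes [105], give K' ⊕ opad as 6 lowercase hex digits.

Key decimal bytes [105] = 69 is 1 byte ≤ B = 3; zero-pad to 3 bytes: K' = 69 00 00.
XOR each byte with 0x5c: 69⊕5c=35, 00⊕5c=5c, 00⊕5c=5c.

355c5c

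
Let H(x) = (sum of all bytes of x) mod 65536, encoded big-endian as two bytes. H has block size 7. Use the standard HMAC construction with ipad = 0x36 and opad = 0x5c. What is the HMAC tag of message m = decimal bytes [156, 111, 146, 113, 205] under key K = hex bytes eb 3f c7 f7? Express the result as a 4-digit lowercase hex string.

038f

Key hex bytes eb 3f c7 f7 is 4 bytes ≤ B = 7; zero-pad to 7 bytes: K' = eb 3f c7 f7 00 00 00.
K' ⊕ ipad = dd 09 f1 c1 36 36 36.  K' ⊕ opad = b7 63 9b ab 5c 5c 5c.
Inner input = (K'⊕ipad) ∥ m = dd 09 f1 c1 36 36 36 ∥ 9c 6f 92 71 cd.
Inner hash: sum = 221+9+241+193+54+54+54+156+111+146+113+205 = 1557 → 06 15.
Outer input = (K'⊕opad) ∥ inner = b7 63 9b ab 5c 5c 5c ∥ 06 15.
Outer hash (tag): sum = 183+99+155+171+92+92+92+6+21 = 911 → 03 8f.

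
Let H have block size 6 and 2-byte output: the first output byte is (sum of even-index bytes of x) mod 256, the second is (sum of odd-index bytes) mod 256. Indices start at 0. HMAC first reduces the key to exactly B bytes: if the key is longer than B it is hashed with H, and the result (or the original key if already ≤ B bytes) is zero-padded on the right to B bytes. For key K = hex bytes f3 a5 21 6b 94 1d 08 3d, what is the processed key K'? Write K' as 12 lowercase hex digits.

b06a00000000

|K| = 8 > B = 6, so first hash the key.
H(K): even-index sum = 432 mod 256 = 176; odd-index sum = 362 mod 256 = 106 → b0 6a.
Zero-pad H(K) = b0 6a to 6 bytes: K' = b0 6a 00 00 00 00.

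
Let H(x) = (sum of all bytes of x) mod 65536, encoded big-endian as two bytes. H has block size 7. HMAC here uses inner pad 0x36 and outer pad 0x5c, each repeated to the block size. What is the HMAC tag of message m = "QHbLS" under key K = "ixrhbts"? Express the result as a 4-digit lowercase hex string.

0217

Key "ixrhbts" = 69 78 72 68 62 74 73 is exactly B = 7 bytes: K' = 69 78 72 68 62 74 73.
K' ⊕ ipad = 5f 4e 44 5e 54 42 45.  K' ⊕ opad = 35 24 2e 34 3e 28 2f.
Inner input = (K'⊕ipad) ∥ m = 5f 4e 44 5e 54 42 45 ∥ 51 48 62 4c 53.
Inner hash: sum = 95+78+68+94+84+66+69+81+72+98+76+83 = 964 → 03 c4.
Outer input = (K'⊕opad) ∥ inner = 35 24 2e 34 3e 28 2f ∥ 03 c4.
Outer hash (tag): sum = 53+36+46+52+62+40+47+3+196 = 535 → 02 17.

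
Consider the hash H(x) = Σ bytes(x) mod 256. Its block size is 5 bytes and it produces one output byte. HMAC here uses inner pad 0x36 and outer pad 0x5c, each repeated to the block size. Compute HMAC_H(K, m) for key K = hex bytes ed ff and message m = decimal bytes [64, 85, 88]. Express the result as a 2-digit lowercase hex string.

Key hex bytes ed ff is 2 bytes ≤ B = 5; zero-pad to 5 bytes: K' = ed ff 00 00 00.
K' ⊕ ipad = db c9 36 36 36.  K' ⊕ opad = b1 a3 5c 5c 5c.
Inner input = (K'⊕ipad) ∥ m = db c9 36 36 36 ∥ 40 55 58.
Inner hash: sum = 219+201+54+54+54+64+85+88 = 819; mod 256 = 51 → 33.
Outer input = (K'⊕opad) ∥ inner = b1 a3 5c 5c 5c ∥ 33.
Outer hash (tag): sum = 177+163+92+92+92+51 = 667; mod 256 = 155 → 9b.

9b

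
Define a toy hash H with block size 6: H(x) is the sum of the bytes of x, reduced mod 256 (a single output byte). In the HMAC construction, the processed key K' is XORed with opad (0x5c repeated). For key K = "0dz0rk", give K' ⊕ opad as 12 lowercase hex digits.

Key "0dz0rk" = 30 64 7a 30 72 6b is exactly B = 6 bytes: K' = 30 64 7a 30 72 6b.
XOR each byte with 0x5c: 30⊕5c=6c, 64⊕5c=38, 7a⊕5c=26, 30⊕5c=6c, 72⊕5c=2e, 6b⊕5c=37.

6c38266c2e37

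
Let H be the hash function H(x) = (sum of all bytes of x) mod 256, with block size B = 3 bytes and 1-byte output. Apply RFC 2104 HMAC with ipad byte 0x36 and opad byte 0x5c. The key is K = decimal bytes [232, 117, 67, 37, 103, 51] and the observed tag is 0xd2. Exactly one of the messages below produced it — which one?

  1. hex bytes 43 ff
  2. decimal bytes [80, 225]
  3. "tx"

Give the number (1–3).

1

Key decimal bytes [232, 117, 67, 37, 103, 51] = e8 75 43 25 67 33 is 6 bytes > B = 3, so hash it first: H(key) = 5f, then zero-pad to 3 bytes: K' = 5f 00 00.
K' ⊕ ipad = 69 36 36; K' ⊕ opad = 03 5c 5c.
m1: inner = H(69 36 36 43 ff) = 17; tag = H(03 5c 5c 17) = d2 ← matches
m2: inner = H(69 36 36 50 e1) = 06; tag = H(03 5c 5c 06) = c1
m3: inner = H(69 36 36 74 78) = c1; tag = H(03 5c 5c c1) = 7c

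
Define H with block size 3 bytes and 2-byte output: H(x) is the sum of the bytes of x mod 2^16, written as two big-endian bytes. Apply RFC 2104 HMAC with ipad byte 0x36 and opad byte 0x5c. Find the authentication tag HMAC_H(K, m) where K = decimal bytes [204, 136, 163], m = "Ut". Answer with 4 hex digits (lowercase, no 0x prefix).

Key decimal bytes [204, 136, 163] = cc 88 a3 is exactly B = 3 bytes: K' = cc 88 a3.
K' ⊕ ipad = fa be 95.  K' ⊕ opad = 90 d4 ff.
Inner input = (K'⊕ipad) ∥ m = fa be 95 ∥ 55 74.
Inner hash: sum = 250+190+149+85+116 = 790 → 03 16.
Outer input = (K'⊕opad) ∥ inner = 90 d4 ff ∥ 03 16.
Outer hash (tag): sum = 144+212+255+3+22 = 636 → 02 7c.

027c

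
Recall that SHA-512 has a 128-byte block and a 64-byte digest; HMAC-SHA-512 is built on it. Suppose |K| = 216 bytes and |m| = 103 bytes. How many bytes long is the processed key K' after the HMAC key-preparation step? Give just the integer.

Key is 216 > 128 bytes, so it is hashed to 64 bytes then zero-padded to 128: |K'| = 128.

128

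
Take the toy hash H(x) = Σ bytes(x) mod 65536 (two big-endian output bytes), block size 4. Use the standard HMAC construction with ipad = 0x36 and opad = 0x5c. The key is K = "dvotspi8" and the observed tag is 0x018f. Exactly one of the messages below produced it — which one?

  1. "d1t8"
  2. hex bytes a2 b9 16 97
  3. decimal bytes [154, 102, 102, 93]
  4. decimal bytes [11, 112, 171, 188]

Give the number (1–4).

Key "dvotspi8" = 64 76 6f 74 73 70 69 38 is 8 bytes > B = 4, so hash it first: H(key) = 03 41, then zero-pad to 4 bytes: K' = 03 41 00 00.
K' ⊕ ipad = 35 77 36 36; K' ⊕ opad = 5f 1d 5c 5c.
m1: inner = H(35 77 36 36 64 31 74 38) = 02 59; tag = H(5f 1d 5c 5c 02 59) = 018f ← matches
m2: inner = H(35 77 36 36 a2 b9 16 97) = 03 20; tag = H(5f 1d 5c 5c 03 20) = 0157
m3: inner = H(35 77 36 36 9a 66 66 5d) = 02 db; tag = H(5f 1d 5c 5c 02 db) = 0211
m4: inner = H(35 77 36 36 0b 70 ab bc) = 02 fa; tag = H(5f 1d 5c 5c 02 fa) = 0230

1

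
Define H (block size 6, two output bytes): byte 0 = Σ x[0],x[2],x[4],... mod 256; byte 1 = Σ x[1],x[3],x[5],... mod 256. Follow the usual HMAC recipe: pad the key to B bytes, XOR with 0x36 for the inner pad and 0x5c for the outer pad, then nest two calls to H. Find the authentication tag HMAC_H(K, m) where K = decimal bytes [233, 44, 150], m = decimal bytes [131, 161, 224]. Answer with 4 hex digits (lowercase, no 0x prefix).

f34f

Key decimal bytes [233, 44, 150] = e9 2c 96 is 3 bytes ≤ B = 6; zero-pad to 6 bytes: K' = e9 2c 96 00 00 00.
K' ⊕ ipad = df 1a a0 36 36 36.  K' ⊕ opad = b5 70 ca 5c 5c 5c.
Inner input = (K'⊕ipad) ∥ m = df 1a a0 36 36 36 ∥ 83 a1 e0.
Inner hash: even-index sum = 792 mod 256 = 24; odd-index sum = 295 mod 256 = 39 → 18 27.
Outer input = (K'⊕opad) ∥ inner = b5 70 ca 5c 5c 5c ∥ 18 27.
Outer hash (tag): even-index sum = 499 mod 256 = 243; odd-index sum = 335 mod 256 = 79 → f3 4f.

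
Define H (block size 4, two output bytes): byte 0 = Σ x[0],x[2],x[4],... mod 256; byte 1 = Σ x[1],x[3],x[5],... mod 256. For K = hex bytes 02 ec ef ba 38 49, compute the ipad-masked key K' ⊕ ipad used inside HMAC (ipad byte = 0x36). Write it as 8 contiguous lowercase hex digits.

Key hex bytes 02 ec ef ba 38 49 is 6 bytes > B = 4, so hash it first: H(key) = 29 ef, then zero-pad to 4 bytes: K' = 29 ef 00 00.
XOR each byte with 0x36: 29⊕36=1f, ef⊕36=d9, 00⊕36=36, 00⊕36=36.

1fd93636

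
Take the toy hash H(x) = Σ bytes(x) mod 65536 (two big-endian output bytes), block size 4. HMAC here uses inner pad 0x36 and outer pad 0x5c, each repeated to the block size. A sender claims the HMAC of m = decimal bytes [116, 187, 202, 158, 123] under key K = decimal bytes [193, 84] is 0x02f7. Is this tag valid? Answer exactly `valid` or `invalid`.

invalid

Key decimal bytes [193, 84] = c1 54 is 2 bytes ≤ B = 4; zero-pad to 4 bytes: K' = c1 54 00 00.
K' ⊕ ipad = f7 62 36 36; K' ⊕ opad = 9d 08 5c 5c.
Inner hash: sum = 247+98+54+54+116+187+202+158+123 = 1239 → 04 d7.
Outer hash (recomputed tag): sum = 157+8+92+92+4+215 = 568 → 02 38.
Recomputed tag = 0238; claimed = 02f7 → mismatch.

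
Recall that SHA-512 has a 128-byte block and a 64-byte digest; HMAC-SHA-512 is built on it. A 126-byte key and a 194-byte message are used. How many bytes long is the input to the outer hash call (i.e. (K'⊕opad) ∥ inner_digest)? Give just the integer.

Key is 126 ≤ 128 bytes, zero-padded: |K'| = 128.
Outer input = (K'⊕opad) ∥ H(inner) → 128 + 64 = 192 bytes.

192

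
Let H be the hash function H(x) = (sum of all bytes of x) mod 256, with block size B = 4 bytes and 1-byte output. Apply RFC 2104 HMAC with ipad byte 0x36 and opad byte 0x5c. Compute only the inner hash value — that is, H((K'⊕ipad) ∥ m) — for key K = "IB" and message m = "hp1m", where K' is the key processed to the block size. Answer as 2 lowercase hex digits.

Key "IB" = 49 42 is 2 bytes ≤ B = 4; zero-pad to 4 bytes: K' = 49 42 00 00.
K' ⊕ ipad = 7f 74 36 36.
Inner input = 7f 74 36 36 ∥ 68 70 31 6d.
Inner hash: sum = 127+116+54+54+104+112+49+109 = 725; mod 256 = 213 → d5.

d5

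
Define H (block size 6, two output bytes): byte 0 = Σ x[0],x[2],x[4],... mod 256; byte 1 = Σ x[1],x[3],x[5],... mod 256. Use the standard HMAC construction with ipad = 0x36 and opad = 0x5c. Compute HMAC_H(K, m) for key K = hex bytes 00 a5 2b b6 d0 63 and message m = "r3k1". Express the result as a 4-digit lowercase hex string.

Key hex bytes 00 a5 2b b6 d0 63 is exactly B = 6 bytes: K' = 00 a5 2b b6 d0 63.
K' ⊕ ipad = 36 93 1d 80 e6 55.  K' ⊕ opad = 5c f9 77 ea 8c 3f.
Inner input = (K'⊕ipad) ∥ m = 36 93 1d 80 e6 55 ∥ 72 33 6b 31.
Inner hash: even-index sum = 534 mod 256 = 22; odd-index sum = 460 mod 256 = 204 → 16 cc.
Outer input = (K'⊕opad) ∥ inner = 5c f9 77 ea 8c 3f ∥ 16 cc.
Outer hash (tag): even-index sum = 373 mod 256 = 117; odd-index sum = 750 mod 256 = 238 → 75 ee.

75ee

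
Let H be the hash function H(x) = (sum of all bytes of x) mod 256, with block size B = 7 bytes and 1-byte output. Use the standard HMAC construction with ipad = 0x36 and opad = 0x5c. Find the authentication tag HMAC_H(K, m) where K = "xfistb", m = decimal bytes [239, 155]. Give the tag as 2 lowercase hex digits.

1c

Key "xfistb" = 78 66 69 73 74 62 is 6 bytes ≤ B = 7; zero-pad to 7 bytes: K' = 78 66 69 73 74 62 00.
K' ⊕ ipad = 4e 50 5f 45 42 54 36.  K' ⊕ opad = 24 3a 35 2f 28 3e 5c.
Inner input = (K'⊕ipad) ∥ m = 4e 50 5f 45 42 54 36 ∥ ef 9b.
Inner hash: sum = 78+80+95+69+66+84+54+239+155 = 920; mod 256 = 152 → 98.
Outer input = (K'⊕opad) ∥ inner = 24 3a 35 2f 28 3e 5c ∥ 98.
Outer hash (tag): sum = 36+58+53+47+40+62+92+152 = 540; mod 256 = 28 → 1c.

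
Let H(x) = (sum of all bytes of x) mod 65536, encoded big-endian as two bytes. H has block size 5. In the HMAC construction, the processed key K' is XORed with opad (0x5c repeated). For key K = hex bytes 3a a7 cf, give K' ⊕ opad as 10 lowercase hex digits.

66fb935c5c

Key hex bytes 3a a7 cf is 3 bytes ≤ B = 5; zero-pad to 5 bytes: K' = 3a a7 cf 00 00.
XOR each byte with 0x5c: 3a⊕5c=66, a7⊕5c=fb, cf⊕5c=93, 00⊕5c=5c, 00⊕5c=5c.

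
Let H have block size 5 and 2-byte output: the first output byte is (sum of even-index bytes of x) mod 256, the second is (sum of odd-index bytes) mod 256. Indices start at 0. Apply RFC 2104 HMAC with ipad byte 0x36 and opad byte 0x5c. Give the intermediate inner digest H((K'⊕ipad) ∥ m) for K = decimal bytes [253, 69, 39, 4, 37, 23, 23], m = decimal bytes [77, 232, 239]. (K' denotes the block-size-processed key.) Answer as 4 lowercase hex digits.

aac8

Key decimal bytes [253, 69, 39, 4, 37, 23, 23] = fd 45 27 04 25 17 17 is 7 bytes > B = 5, so hash it first: H(key) = 60 60, then zero-pad to 5 bytes: K' = 60 60 00 00 00.
K' ⊕ ipad = 56 56 36 36 36.
Inner input = 56 56 36 36 36 ∥ 4d e8 ef.
Inner hash: even-index sum = 426 mod 256 = 170; odd-index sum = 456 mod 256 = 200 → aa c8.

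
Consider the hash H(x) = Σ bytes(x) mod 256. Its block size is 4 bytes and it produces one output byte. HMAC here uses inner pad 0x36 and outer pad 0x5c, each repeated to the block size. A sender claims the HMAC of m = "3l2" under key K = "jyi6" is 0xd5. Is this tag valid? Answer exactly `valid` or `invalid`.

valid

Key "jyi6" = 6a 79 69 36 is exactly B = 4 bytes: K' = 6a 79 69 36.
K' ⊕ ipad = 5c 4f 5f 00; K' ⊕ opad = 36 25 35 6a.
Inner hash: sum = 92+79+95+0+51+108+50 = 475; mod 256 = 219 → db.
Outer hash (recomputed tag): sum = 54+37+53+106+219 = 469; mod 256 = 213 → d5.
Recomputed tag = d5; claimed = d5 → match.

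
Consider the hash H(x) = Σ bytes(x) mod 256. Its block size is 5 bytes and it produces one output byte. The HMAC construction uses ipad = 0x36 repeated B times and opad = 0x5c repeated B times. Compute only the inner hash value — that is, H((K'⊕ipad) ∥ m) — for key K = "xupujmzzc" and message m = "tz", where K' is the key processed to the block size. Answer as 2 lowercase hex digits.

fc

Key "xupujmzzc" = 78 75 70 75 6a 6d 7a 7a 63 is 9 bytes > B = 5, so hash it first: H(key) = 00, then zero-pad to 5 bytes: K' = 00 00 00 00 00.
K' ⊕ ipad = 36 36 36 36 36.
Inner input = 36 36 36 36 36 ∥ 74 7a.
Inner hash: sum = 54+54+54+54+54+116+122 = 508; mod 256 = 252 → fc.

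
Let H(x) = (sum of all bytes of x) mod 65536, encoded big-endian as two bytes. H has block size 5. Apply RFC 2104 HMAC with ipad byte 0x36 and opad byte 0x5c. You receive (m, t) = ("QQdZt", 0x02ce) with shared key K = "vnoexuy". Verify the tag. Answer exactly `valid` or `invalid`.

Key "vnoexuy" = 76 6e 6f 65 78 75 79 is 7 bytes > B = 5, so hash it first: H(key) = 03 1e, then zero-pad to 5 bytes: K' = 03 1e 00 00 00.
K' ⊕ ipad = 35 28 36 36 36; K' ⊕ opad = 5f 42 5c 5c 5c.
Inner hash: sum = 53+40+54+54+54+81+81+100+90+116 = 723 → 02 d3.
Outer hash (recomputed tag): sum = 95+66+92+92+92+2+211 = 650 → 02 8a.
Recomputed tag = 028a; claimed = 02ce → mismatch.

invalid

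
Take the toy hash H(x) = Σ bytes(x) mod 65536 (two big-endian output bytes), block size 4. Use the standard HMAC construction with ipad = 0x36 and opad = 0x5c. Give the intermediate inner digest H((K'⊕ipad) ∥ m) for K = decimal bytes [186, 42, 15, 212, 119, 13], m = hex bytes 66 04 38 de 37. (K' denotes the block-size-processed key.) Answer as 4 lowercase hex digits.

02d4

Key decimal bytes [186, 42, 15, 212, 119, 13] = ba 2a 0f d4 77 0d is 6 bytes > B = 4, so hash it first: H(key) = 02 4b, then zero-pad to 4 bytes: K' = 02 4b 00 00.
K' ⊕ ipad = 34 7d 36 36.
Inner input = 34 7d 36 36 ∥ 66 04 38 de 37.
Inner hash: sum = 52+125+54+54+102+4+56+222+55 = 724 → 02 d4.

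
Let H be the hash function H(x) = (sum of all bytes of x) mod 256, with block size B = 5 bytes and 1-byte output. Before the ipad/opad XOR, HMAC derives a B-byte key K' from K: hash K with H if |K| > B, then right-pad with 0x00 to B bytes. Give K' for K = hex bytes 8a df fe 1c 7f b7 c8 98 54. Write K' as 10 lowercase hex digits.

6d00000000

|K| = 9 > B = 5, so first hash the key.
H(K): sum = 138+223+254+28+127+183+200+152+84 = 1389; mod 256 = 109 → 6d.
Zero-pad H(K) = 6d to 5 bytes: K' = 6d 00 00 00 00.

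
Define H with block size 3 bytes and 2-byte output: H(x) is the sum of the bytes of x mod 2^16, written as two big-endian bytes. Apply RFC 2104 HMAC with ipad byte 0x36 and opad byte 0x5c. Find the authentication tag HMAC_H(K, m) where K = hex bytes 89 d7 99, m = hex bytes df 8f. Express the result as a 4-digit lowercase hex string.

Key hex bytes 89 d7 99 is exactly B = 3 bytes: K' = 89 d7 99.
K' ⊕ ipad = bf e1 af.  K' ⊕ opad = d5 8b c5.
Inner input = (K'⊕ipad) ∥ m = bf e1 af ∥ df 8f.
Inner hash: sum = 191+225+175+223+143 = 957 → 03 bd.
Outer input = (K'⊕opad) ∥ inner = d5 8b c5 ∥ 03 bd.
Outer hash (tag): sum = 213+139+197+3+189 = 741 → 02 e5.

02e5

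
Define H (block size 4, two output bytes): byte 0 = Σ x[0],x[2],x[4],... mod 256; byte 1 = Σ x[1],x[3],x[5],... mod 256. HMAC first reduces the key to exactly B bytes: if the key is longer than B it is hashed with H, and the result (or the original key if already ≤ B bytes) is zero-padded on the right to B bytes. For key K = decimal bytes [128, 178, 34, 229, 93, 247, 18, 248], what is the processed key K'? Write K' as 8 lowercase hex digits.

|K| = 8 > B = 4, so first hash the key.
H(K): even-index sum = 273 mod 256 = 17; odd-index sum = 902 mod 256 = 134 → 11 86.
Zero-pad H(K) = 11 86 to 4 bytes: K' = 11 86 00 00.

11860000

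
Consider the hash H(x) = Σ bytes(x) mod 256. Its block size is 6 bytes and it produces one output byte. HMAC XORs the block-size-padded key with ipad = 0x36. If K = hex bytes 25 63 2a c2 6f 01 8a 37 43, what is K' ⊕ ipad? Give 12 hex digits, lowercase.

Key hex bytes 25 63 2a c2 6f 01 8a 37 43 is 9 bytes > B = 6, so hash it first: H(key) = e8, then zero-pad to 6 bytes: K' = e8 00 00 00 00 00.
XOR each byte with 0x36: e8⊕36=de, 00⊕36=36, 00⊕36=36, 00⊕36=36, 00⊕36=36, 00⊕36=36.

de3636363636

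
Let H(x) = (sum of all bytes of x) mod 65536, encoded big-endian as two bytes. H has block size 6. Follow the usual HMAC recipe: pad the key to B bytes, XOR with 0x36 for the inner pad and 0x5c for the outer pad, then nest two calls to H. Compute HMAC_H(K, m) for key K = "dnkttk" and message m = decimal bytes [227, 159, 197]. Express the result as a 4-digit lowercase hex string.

015b

Key "dnkttk" = 64 6e 6b 74 74 6b is exactly B = 6 bytes: K' = 64 6e 6b 74 74 6b.
K' ⊕ ipad = 52 58 5d 42 42 5d.  K' ⊕ opad = 38 32 37 28 28 37.
Inner input = (K'⊕ipad) ∥ m = 52 58 5d 42 42 5d ∥ e3 9f c5.
Inner hash: sum = 82+88+93+66+66+93+227+159+197 = 1071 → 04 2f.
Outer input = (K'⊕opad) ∥ inner = 38 32 37 28 28 37 ∥ 04 2f.
Outer hash (tag): sum = 56+50+55+40+40+55+4+47 = 347 → 01 5b.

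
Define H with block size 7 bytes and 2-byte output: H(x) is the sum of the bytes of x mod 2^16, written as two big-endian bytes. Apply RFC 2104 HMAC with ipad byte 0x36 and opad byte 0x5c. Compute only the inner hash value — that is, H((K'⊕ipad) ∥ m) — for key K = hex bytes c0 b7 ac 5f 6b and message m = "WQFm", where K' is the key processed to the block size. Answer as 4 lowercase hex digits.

049e

Key hex bytes c0 b7 ac 5f 6b is 5 bytes ≤ B = 7; zero-pad to 7 bytes: K' = c0 b7 ac 5f 6b 00 00.
K' ⊕ ipad = f6 81 9a 69 5d 36 36.
Inner input = f6 81 9a 69 5d 36 36 ∥ 57 51 46 6d.
Inner hash: sum = 246+129+154+105+93+54+54+87+81+70+109 = 1182 → 04 9e.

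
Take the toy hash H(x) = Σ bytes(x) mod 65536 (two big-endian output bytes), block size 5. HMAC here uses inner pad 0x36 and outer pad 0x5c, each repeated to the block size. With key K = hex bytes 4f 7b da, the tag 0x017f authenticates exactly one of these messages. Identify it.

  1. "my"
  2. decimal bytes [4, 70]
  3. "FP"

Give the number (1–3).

Key hex bytes 4f 7b da is 3 bytes ≤ B = 5; zero-pad to 5 bytes: K' = 4f 7b da 00 00.
K' ⊕ ipad = 79 4d ec 36 36; K' ⊕ opad = 13 27 86 5c 5c.
m1: inner = H(79 4d ec 36 36 6d 79) = 03 04; tag = H(13 27 86 5c 5c 03 04) = 017f ← matches
m2: inner = H(79 4d ec 36 36 04 46) = 02 68; tag = H(13 27 86 5c 5c 02 68) = 01e2
m3: inner = H(79 4d ec 36 36 46 50) = 02 b4; tag = H(13 27 86 5c 5c 02 b4) = 022e

1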